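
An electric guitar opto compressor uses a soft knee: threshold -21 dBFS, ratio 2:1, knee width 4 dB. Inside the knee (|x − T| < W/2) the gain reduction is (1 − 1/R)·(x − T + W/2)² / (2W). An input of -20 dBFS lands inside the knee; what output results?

-20.5625 dBFS

x − T + W/2 = -20 − (-21) + 2 = 3.
GR = (1 − 1/2) × 3² / 8 = 0.5 × 9 / 8 = 0.5625 dB.
Output = -20 − 0.5625 = -20.5625 dBFS.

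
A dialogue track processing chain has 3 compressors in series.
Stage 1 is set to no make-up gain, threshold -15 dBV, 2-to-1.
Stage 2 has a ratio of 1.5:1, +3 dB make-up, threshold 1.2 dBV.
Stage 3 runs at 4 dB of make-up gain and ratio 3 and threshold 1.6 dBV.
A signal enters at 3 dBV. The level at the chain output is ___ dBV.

Stage 1: 18 dB above -15 dBV, reduced 2:1 to 9 dB above → -6 dBV.
Stage 2: -6 dBV is at or below the 1.2 dBV threshold — no compression; make-up brings it to -3 dBV.
Stage 3: -3 dBV ≤ 1.6 dBV, so stage 3 doesn't engage; make-up brings it to 1 dBV.

1 dBV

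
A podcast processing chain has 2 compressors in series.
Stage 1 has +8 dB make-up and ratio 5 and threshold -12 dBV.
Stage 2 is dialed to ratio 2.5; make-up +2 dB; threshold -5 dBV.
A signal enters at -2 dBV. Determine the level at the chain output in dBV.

-1.8 dBV

Stage 1: overshoot 10 dB → 10/5 = 2 dB → -10 dBV; +8 dB make-up → -2 dBV.
Stage 2: overshoot 3 dB → 3/2.5 = 1.2 dB → -3.8 dBV; +2 dB make-up → -1.8 dBV.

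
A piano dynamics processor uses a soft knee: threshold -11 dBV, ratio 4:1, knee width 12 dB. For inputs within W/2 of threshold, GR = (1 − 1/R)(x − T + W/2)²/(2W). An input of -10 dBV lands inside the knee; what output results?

-11.53125 dBV

x − T + W/2 = -10 − (-11) + 6 = 7.
GR = (1 − 1/4) × 7² / 24 = 0.75 × 49 / 24 = 1.53125 dB.
Output = -10 − 1.53125 = -11.53125 dBV.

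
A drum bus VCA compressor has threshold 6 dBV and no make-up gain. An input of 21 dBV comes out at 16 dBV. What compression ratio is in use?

Input overshoot = 21 − 6 = 15 dB; output overshoot = 16 − 6 = 10 dB.
Ratio = 15 / 10 = 1.5.

1.5:1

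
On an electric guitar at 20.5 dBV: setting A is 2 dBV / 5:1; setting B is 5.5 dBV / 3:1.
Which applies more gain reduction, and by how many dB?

A: overshoot 18.5 dB → output overshoot 3.7 dB → GR 14.8 dB.
B: overshoot 15 dB → output overshoot 5 dB → GR 10 dB.
Difference: 4.8 dB in favour of A.

A, by 4.8 dB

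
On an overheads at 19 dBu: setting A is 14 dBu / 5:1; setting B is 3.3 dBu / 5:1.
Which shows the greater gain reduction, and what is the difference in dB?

B, by 8.56 dB

A: 5 dB over, compressed to 1 dB over, so 4 dB of GR.
B: 15.7 dB over, compressed to 3.14 dB over, so 12.56 dB of GR.
B reduces 8.56 dB more.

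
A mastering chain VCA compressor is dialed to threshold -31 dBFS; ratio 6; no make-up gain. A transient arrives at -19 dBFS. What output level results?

Overshoot: -19 − (-31) = 12 dB.
At 6:1 the overshoot is divided by 6, leaving 2 dB above threshold.
Output = -31 + 2 = -29 dBFS.

-29 dBFS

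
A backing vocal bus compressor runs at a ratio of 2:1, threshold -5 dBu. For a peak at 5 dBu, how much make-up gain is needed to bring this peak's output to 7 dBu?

Overshoot 10 dB → 10/2 = 5 dB after compression, so the compressed level is -5 + 5 = 0 dBu.
Make-up = target − compressed = 7 − 0 = 7 dB.

7 dB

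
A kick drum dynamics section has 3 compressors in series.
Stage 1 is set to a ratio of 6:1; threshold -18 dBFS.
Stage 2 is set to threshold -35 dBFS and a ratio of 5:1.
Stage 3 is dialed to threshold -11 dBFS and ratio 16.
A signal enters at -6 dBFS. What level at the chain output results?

-31.2 dBFS

Stage 1: -6 dBFS is 12 dB over -18 dBFS; at 6:1 that becomes 2 dB over, giving -16 dBFS.
Stage 2: 19 dB above -35 dBFS, reduced 5:1 to 3.8 dB above → -31.2 dBFS.
Stage 3: -31.2 dBFS ≤ -11 dBFS, so stage 3 doesn't engage; output -31.2 dBFS.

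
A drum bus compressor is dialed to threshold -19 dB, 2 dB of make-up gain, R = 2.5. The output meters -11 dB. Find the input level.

Stripping the +2 dB make-up gives -13 dB at the gain stage.
The compressed level sits -13 − (-19) = 6 dB over threshold.
Input overshoot = R × output overshoot = 15 dB → input = -19 + 15 = -4 dB.

-4 dB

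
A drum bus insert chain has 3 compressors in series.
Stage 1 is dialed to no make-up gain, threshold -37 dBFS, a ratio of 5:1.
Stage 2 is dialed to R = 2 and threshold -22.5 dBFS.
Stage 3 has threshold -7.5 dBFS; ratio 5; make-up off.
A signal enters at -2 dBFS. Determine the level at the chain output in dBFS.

Stage 1: 35 dB above -37 dBFS, reduced 5:1 to 7 dB above → -30 dBFS.
Stage 2: -30 dBFS is at or below the -22.5 dBFS threshold — no compression; output -30 dBFS.
Stage 3: -30 dBFS is at or below the -7.5 dBFS threshold — no compression; output -30 dBFS.

-30 dBFS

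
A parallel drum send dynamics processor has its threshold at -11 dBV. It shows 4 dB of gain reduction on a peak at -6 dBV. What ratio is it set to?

5:1

Input overshoot = -6 − (-11) = 5 dB.
Output overshoot = 5 − 4 = 1 dB.
Ratio = input overshoot / output overshoot = 5 / 1 = 5.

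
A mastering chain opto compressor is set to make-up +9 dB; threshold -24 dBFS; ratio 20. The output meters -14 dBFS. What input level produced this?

-4 dBFS

Stripping the +9 dB make-up gives -23 dBFS at the gain stage.
Post-compression overshoot = -23 − (-24) = 1 dB.
Input overshoot = R × output overshoot = 20 dB → input = -24 + 20 = -4 dBFS.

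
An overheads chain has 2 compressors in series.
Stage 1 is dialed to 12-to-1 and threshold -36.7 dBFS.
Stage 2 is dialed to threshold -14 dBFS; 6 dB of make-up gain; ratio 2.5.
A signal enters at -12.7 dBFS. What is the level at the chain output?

-28.7 dBFS

Stage 1: overshoot 24 dB → 24/12 = 2 dB → -34.7 dBFS.
Stage 2: below threshold (-34.7 ≤ -14); passes unchanged; make-up brings it to -28.7 dBFS.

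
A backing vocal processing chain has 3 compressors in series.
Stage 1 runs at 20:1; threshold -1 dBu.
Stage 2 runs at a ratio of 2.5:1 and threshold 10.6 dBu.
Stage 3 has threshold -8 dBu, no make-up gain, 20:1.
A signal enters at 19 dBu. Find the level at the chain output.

Stage 1: overshoot 20 dB → 20/20 = 1 dB → 0 dBu.
Stage 2: below threshold (0 ≤ 10.6); passes unchanged; output 0 dBu.
Stage 3: overshoot 8 dB → 8/20 = 0.4 dB → -7.6 dBu.

-7.6 dBu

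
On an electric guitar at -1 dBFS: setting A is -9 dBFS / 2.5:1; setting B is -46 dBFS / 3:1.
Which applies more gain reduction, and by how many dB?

B, by 25.2 dB

A: 8 dB over, compressed to 3.2 dB over, so 4.8 dB of GR.
B: 45 dB over, compressed to 15 dB over, so 30 dB of GR.
B reduces 25.2 dB more.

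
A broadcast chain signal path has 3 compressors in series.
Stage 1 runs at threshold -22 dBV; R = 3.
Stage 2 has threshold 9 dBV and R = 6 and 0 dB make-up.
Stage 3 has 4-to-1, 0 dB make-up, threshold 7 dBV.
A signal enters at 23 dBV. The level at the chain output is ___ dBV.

Stage 1: 23 dBV is 45 dB over -22 dBV; at 3:1 that becomes 15 dB over, giving -7 dBV.
Stage 2: below threshold (-7 ≤ 9); passes unchanged; output -7 dBV.
Stage 3: -7 dBV is at or below the 7 dBV threshold — no compression; output -7 dBV.

-7 dBV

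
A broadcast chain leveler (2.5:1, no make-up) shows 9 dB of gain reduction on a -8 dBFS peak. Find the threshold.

-23 dBFS

Let T be the threshold. Output overshoot = (input overshoot)/R, so -17 − T = (-8 − T)/2.5.
2.5·(-17 − T) = -8 − T → 1.5·T = -42.5 − (-8) = -34.5.
T = -34.5/1.5 = -23 dBFS.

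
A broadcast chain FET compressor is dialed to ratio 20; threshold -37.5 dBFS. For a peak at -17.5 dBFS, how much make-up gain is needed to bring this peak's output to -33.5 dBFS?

3 dB

Overshoot 20 dB → 20/20 = 1 dB after compression, so the compressed level is -37.5 + 1 = -36.5 dBFS.
Make-up = target − compressed = -33.5 − (-36.5) = 3 dB.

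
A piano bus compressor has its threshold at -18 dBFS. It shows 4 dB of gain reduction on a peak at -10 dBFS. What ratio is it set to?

Input overshoot = -10 − (-18) = 8 dB.
Output overshoot = 8 − 4 = 4 dB.
Ratio = input overshoot / output overshoot = 8 / 4 = 2.

2:1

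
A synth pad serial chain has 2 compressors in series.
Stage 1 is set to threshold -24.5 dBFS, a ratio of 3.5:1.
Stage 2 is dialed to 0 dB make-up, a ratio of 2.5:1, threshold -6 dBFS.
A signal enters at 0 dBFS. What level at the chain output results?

Stage 1: 24.5 dB above -24.5 dBFS, reduced 3.5:1 to 7 dB above → -17.5 dBFS.
Stage 2: below threshold (-17.5 ≤ -6); passes unchanged; output -17.5 dBFS.

-17.5 dBFS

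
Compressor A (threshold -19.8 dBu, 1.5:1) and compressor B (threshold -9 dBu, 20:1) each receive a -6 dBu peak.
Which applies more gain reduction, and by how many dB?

A, by 1.75 dB

A: overshoot 13.8 dB → output overshoot 9.2 dB → GR 4.6 dB.
B: overshoot 3 dB → output overshoot 0.15 dB → GR 2.85 dB.
A applies 1.75 dB more gain reduction.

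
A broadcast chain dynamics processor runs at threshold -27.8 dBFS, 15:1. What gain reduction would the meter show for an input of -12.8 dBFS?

14 dB

The signal is 15 dB above threshold.
After 15:1 compression the overshoot becomes 15/15 = 1 dB.
Gain reduction = 15 − 1 = 14 dB.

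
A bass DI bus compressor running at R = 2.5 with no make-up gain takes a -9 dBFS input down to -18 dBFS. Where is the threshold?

Let T be the threshold. Output overshoot = (input overshoot)/R, so -18 − T = (-9 − T)/2.5.
2.5·(-18 − T) = -9 − T → 1.5·T = -45 − (-9) = -36.
T = -36/1.5 = -24 dBFS.

-24 dBFS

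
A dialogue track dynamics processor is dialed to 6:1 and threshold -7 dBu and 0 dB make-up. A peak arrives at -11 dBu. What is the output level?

-11 dBu is 4 dB below the -7 dBu threshold, so no gain reduction is applied.
Output = input = -11 dBu.

-11 dBu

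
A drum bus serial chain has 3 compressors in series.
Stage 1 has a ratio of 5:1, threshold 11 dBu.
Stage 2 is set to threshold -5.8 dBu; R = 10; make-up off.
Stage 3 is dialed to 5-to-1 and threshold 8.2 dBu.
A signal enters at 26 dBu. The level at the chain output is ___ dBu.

Stage 1: 26 dBu is 15 dB over 11 dBu; at 5:1 that becomes 3 dB over, giving 14 dBu.
Stage 2: 14 dBu is 19.8 dB over -5.8 dBu; at 10:1 that becomes 1.98 dB over, giving -3.82 dBu.
Stage 3: -3.82 dBu ≤ 8.2 dBu, so stage 3 doesn't engage; output -3.82 dBu.

-3.82 dBu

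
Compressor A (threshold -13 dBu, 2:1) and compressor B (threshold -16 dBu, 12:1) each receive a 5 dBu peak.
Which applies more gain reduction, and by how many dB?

B, by 10.25 dB

A: 18 dB over, compressed to 9 dB over, so 9 dB of GR.
B: 21 dB over, compressed to 1.75 dB over, so 19.25 dB of GR.
B reduces 10.25 dB more.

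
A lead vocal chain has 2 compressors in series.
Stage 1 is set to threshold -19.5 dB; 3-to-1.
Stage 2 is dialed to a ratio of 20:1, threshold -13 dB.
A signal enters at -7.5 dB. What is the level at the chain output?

Stage 1: overshoot 12 dB → 12/3 = 4 dB → -15.5 dB.
Stage 2: -15.5 dB is at or below the -13 dB threshold — no compression; output -15.5 dB.

-15.5 dB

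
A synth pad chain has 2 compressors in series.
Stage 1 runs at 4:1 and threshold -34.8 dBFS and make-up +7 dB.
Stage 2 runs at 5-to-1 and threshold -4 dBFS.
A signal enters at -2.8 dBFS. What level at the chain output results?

Stage 1: -2.8 dBFS is 32 dB over -34.8 dBFS; at 4:1 that becomes 8 dB over, giving -26.8 dBFS; +7 dB make-up → -19.8 dBFS.
Stage 2: below threshold (-19.8 ≤ -4); passes unchanged; output -19.8 dBFS.

-19.8 dBFS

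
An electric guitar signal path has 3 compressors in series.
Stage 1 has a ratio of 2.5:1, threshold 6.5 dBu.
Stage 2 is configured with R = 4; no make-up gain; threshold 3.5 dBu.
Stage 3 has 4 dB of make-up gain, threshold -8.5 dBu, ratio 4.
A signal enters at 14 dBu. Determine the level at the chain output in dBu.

-1.125 dBu

Stage 1: overshoot 7.5 dB → 7.5/2.5 = 3 dB → 9.5 dBu.
Stage 2: 9.5 dBu is 6 dB over 3.5 dBu; at 4:1 that becomes 1.5 dB over, giving 5 dBu.
Stage 3: 5 dBu is 13.5 dB over -8.5 dBu; at 4:1 that becomes 3.375 dB over, giving -5.125 dBu; +4 dB make-up → -1.125 dBu.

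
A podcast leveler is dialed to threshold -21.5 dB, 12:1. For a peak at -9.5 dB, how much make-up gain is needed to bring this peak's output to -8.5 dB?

The peak compresses to -21.5 + 12/12 = -20.5 dB.
To reach -8.5 dB requires -8.5 − (-20.5) = 12 dB of make-up.

12 dB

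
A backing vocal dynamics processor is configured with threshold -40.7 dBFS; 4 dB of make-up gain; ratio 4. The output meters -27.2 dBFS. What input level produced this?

-2.7 dBFS

Before make-up, the level was -27.2 − 4 = -31.2 dBFS.
Post-compression overshoot = -31.2 − (-40.7) = 9.5 dB.
Before 4:1 compression the overshoot was 9.5 × 4 = 38 dB, so input = -40.7 + 38 = -2.7 dBFS.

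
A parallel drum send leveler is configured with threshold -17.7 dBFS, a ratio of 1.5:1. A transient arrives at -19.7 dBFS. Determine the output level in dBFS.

-19.7 dBFS

-19.7 dBFS is 2 dB below the -17.7 dBFS threshold, so no gain reduction is applied.
Output = input = -19.7 dBFS.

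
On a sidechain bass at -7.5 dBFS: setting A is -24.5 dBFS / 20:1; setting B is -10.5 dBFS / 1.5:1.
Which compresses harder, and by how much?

A, by 15.15 dB

A: GR = 17 − 17/20 = 16.15 dB.
B: GR = 3 − 3/1.5 = 1 dB.
A reduces 15.15 dB more.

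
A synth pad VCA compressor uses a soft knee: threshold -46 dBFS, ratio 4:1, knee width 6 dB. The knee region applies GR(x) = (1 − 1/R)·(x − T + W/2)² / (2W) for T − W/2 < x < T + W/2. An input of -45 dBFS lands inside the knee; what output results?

x − T + W/2 = -45 − (-46) + 3 = 4.
GR = (1 − 1/4) × 4² / 12 = 0.75 × 16 / 12 = 1 dB.
Output = -45 − 1 = -46 dBFS.

-46 dBFS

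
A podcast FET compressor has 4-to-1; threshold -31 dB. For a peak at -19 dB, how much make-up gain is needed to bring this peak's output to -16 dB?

12 dB

The peak compresses to -31 + 12/4 = -28 dB.
To reach -16 dB requires -16 − (-28) = 12 dB of make-up.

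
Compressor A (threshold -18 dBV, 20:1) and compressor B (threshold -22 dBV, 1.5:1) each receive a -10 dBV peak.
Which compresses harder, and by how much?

A: GR = 8 − 8/20 = 7.6 dB.
B: GR = 12 − 12/1.5 = 4 dB.
A reduces 3.6 dB more.

A, by 3.6 dB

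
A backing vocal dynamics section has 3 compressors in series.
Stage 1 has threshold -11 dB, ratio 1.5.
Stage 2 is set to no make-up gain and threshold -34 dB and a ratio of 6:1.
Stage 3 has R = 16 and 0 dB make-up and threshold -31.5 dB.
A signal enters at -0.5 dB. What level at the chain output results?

Stage 1: -0.5 dB is 10.5 dB over -11 dB; at 1.5:1 that becomes 7 dB over, giving -4 dB.
Stage 2: -4 dB is 30 dB over -34 dB; at 6:1 that becomes 5 dB over, giving -29 dB.
Stage 3: -29 dB is 2.5 dB over -31.5 dB; at 16:1 that becomes 0.15625 dB over, giving -31.34375 dB.

-31.34375 dB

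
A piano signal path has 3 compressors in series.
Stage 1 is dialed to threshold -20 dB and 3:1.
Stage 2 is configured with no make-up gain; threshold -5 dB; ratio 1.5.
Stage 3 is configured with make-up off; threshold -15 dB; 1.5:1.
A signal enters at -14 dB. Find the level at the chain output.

Stage 1: overshoot 6 dB → 6/3 = 2 dB → -18 dB.
Stage 2: below threshold (-18 ≤ -5); passes unchanged; output -18 dB.
Stage 3: -18 dB ≤ -15 dB, so stage 3 doesn't engage; output -18 dB.

-18 dB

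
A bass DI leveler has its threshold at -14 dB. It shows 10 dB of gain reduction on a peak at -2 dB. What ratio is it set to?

Input overshoot = -2 − (-14) = 12 dB.
Output overshoot = 12 − 10 = 2 dB.
Ratio = input overshoot / output overshoot = 12 / 2 = 6.

6:1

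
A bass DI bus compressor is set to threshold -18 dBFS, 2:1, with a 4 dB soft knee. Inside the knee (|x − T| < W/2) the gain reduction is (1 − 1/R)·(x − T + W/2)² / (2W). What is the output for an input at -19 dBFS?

-19.0625 dBFS

x − T + W/2 = -19 − (-18) + 2 = 1.
GR = (1 − 1/2) × 1² / 8 = 0.5 × 1 / 8 = 0.0625 dB.
Output = -19 − 0.0625 = -19.0625 dBFS.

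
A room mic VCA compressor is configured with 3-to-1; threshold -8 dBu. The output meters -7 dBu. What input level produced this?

The compressed level sits -7 − (-8) = 1 dB over threshold.
Undo the ratio: input overshoot = 1 × 3 = 3 dB, giving input = -5 dBu.

-5 dBu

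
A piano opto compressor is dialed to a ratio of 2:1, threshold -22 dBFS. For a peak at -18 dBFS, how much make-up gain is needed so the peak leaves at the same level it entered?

Overshoot 4 dB → 4/2 = 2 dB after compression, so the compressed level is -22 + 2 = -20 dBFS.
Make-up = target − compressed = -18 − (-20) = 2 dB.

2 dB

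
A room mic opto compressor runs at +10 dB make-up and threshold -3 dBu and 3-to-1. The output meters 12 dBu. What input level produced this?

Stripping the +10 dB make-up gives 2 dBu at the gain stage.
That's 5 dB above the -3 dBu threshold.
Input overshoot = R × output overshoot = 15 dB → input = -3 + 15 = 12 dBu.

12 dBu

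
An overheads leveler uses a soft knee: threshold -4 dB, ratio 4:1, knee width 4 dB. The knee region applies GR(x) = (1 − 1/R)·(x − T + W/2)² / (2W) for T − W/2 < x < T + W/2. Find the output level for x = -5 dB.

-5.09375 dB

x − T + W/2 = -5 − (-4) + 2 = 1.
GR = (1 − 1/4) × 1² / 8 = 0.75 × 1 / 8 = 0.09375 dB.
Output = -5 − 0.09375 = -5.09375 dB.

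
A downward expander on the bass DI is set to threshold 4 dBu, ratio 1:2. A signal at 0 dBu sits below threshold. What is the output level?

-4 dBu

Undershoot = 4 − 0 = 4 dB.
At 1:2, that expands to 8 dB under threshold.
Output = 4 − 8 = -4 dBu.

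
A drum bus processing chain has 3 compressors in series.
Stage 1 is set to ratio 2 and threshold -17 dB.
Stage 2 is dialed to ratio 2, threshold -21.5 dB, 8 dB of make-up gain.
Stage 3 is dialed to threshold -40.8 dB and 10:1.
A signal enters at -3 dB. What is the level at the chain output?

-37.495 dB

Stage 1: 14 dB above -17 dB, reduced 2:1 to 7 dB above → -10 dB.
Stage 2: overshoot 11.5 dB → 11.5/2 = 5.75 dB → -15.75 dB; +8 dB make-up → -7.75 dB.
Stage 3: -7.75 dB is 33.05 dB over -40.8 dB; at 10:1 that becomes 3.305 dB over, giving -37.495 dB.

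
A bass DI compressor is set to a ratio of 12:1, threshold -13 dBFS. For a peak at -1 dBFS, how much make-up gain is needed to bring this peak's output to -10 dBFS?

Without make-up, output = threshold + overshoot/12 = -13 + 1 = -12 dBFS.
Gap to target: 2 dB.

2 dB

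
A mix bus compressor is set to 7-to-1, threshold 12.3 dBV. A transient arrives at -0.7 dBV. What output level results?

-0.7 dBV is 13 dB below the 12.3 dBV threshold, so no gain reduction is applied.
Output = input = -0.7 dBV.

-0.7 dBV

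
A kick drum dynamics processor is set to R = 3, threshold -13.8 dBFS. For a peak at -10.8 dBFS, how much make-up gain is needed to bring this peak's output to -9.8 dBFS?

3 dB

Without make-up, output = threshold + overshoot/3 = -13.8 + 1 = -12.8 dBFS.
Gap to target: 3 dB.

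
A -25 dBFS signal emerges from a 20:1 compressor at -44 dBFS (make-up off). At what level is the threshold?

-45 dBFS

Gain reduction = -25 − (-44) = 19 dB; output overshoot = GR / (R − 1) = 19 / 19 = 1 dB.
Threshold = output − output overshoot = -44 − 1 = -45 dBFS.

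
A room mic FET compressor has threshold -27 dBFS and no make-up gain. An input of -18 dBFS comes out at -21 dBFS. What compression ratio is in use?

Input overshoot = -18 − (-27) = 9 dB; output overshoot = -21 − (-27) = 6 dB.
Ratio = 9 / 6 = 1.5.

1.5:1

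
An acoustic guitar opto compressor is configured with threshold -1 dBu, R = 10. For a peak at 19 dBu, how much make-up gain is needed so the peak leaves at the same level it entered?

Overshoot 20 dB → 20/10 = 2 dB after compression, so the compressed level is -1 + 2 = 1 dBu.
Make-up = target − compressed = 19 − 1 = 18 dB.

18 dB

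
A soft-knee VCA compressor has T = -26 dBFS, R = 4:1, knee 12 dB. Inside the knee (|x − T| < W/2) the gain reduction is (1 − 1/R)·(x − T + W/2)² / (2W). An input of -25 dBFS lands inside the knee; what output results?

x − T + W/2 = -25 − (-26) + 6 = 7.
GR = (1 − 1/4) × 7² / 24 = 0.75 × 49 / 24 = 1.53125 dB.
Output = -25 − 1.53125 = -26.53125 dBFS.

-26.53125 dBFS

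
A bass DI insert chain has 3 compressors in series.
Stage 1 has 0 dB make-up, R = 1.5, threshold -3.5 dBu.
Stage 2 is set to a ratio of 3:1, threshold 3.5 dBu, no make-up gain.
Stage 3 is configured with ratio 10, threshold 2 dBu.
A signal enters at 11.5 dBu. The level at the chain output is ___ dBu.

2.25 dBu

Stage 1: overshoot 15 dB → 15/1.5 = 10 dB → 6.5 dBu.
Stage 2: 6.5 dBu is 3 dB over 3.5 dBu; at 3:1 that becomes 1 dB over, giving 4.5 dBu.
Stage 3: overshoot 2.5 dB → 2.5/10 = 0.25 dB → 2.25 dBu.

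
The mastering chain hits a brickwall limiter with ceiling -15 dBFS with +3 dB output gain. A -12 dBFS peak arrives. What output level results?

-12 dBFS

The limiter clamps the peak to its -15 dBFS ceiling.
Output gain then adds 3 dB: -15 + 3 = -12 dBFS.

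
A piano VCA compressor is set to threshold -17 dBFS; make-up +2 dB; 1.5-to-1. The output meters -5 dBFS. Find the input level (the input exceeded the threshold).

Before make-up, the level was -5 − 2 = -7 dBFS.
That's 10 dB above the -17 dBFS threshold.
Input overshoot = R × output overshoot = 15 dB → input = -17 + 15 = -2 dBFS.

-2 dBFS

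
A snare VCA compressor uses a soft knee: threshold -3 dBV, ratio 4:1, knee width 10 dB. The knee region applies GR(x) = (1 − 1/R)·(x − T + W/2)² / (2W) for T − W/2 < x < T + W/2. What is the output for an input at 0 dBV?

x − T + W/2 = 0 − (-3) + 5 = 8.
GR = (1 − 1/4) × 8² / 20 = 0.75 × 64 / 20 = 2.4 dB.
Output = 0 − 2.4 = -2.4 dBV.

-2.4 dBV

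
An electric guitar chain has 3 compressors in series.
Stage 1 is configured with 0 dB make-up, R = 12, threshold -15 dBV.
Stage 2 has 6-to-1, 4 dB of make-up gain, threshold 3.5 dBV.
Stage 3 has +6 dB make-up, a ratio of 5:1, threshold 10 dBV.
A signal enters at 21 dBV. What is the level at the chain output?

Stage 1: 36 dB above -15 dBV, reduced 12:1 to 3 dB above → -12 dBV.
Stage 2: below threshold (-12 ≤ 3.5); passes unchanged; make-up brings it to -8 dBV.
Stage 3: -8 dBV ≤ 10 dBV, so stage 3 doesn't engage; make-up brings it to -2 dBV.

-2 dBV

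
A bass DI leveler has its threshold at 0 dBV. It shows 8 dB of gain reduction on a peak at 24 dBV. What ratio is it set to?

Input overshoot = 24 − 0 = 24 dB.
Output overshoot = 24 − 8 = 16 dB.
Ratio = input overshoot / output overshoot = 24 / 16 = 1.5.

1.5:1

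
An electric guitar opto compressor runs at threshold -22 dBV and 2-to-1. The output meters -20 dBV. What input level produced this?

That's 2 dB above the -22 dBV threshold.
Undo the ratio: input overshoot = 2 × 2 = 4 dB, giving input = -18 dBV.

-18 dBV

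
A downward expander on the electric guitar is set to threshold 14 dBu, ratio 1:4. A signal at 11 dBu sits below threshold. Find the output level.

2 dBu

Below threshold, a 1:4 expander applies gain = (4−1)×(T − x) of attenuation.
(4−1) × 3 = 9 dB, so output = 11 − 9 = 2 dBu.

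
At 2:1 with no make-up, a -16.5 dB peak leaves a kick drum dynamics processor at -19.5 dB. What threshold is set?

Gain reduction = -16.5 − (-19.5) = 3 dB; output overshoot = GR / (R − 1) = 3 / 1 = 3 dB.
Threshold = output − output overshoot = -19.5 − 3 = -22.5 dB.

-22.5 dB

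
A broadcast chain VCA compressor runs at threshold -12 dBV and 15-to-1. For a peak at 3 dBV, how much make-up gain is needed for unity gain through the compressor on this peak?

Overshoot 15 dB → 15/15 = 1 dB after compression, so the compressed level is -12 + 1 = -11 dBV.
Make-up = target − compressed = 3 − (-11) = 14 dB.

14 dB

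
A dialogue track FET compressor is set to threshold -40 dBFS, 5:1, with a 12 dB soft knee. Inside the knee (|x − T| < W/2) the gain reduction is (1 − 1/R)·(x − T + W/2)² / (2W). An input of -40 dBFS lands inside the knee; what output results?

x − T + W/2 = -40 − (-40) + 6 = 6.
GR = (1 − 1/5) × 6² / 24 = 0.8 × 36 / 24 = 1.2 dB.
Output = -40 − 1.2 = -41.2 dBFS.

-41.2 dBFS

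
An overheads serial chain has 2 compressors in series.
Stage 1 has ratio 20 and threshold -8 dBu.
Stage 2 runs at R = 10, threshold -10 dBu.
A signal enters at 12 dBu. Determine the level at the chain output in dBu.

-9.7 dBu

Stage 1: 12 dBu is 20 dB over -8 dBu; at 20:1 that becomes 1 dB over, giving -7 dBu.
Stage 2: overshoot 3 dB → 3/10 = 0.3 dB → -9.7 dBu.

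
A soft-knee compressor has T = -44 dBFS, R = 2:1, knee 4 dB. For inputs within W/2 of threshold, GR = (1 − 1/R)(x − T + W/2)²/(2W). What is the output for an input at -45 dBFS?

-45.0625 dBFS

x − T + W/2 = -45 − (-44) + 2 = 1.
GR = (1 − 1/2) × 1² / 8 = 0.5 × 1 / 8 = 0.0625 dB.
Output = -45 − 0.0625 = -45.0625 dBFS.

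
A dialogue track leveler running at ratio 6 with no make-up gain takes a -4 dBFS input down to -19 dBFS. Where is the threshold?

Let T be the threshold. Output overshoot = (input overshoot)/R, so -19 − T = (-4 − T)/6.
6·(-19 − T) = -4 − T → 5·T = -114 − (-4) = -110.
T = -110/5 = -22 dBFS.

-22 dBFS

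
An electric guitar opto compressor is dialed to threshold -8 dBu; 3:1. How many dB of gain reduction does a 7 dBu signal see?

10 dB

7 dBu exceeds the threshold by 15 dB.
At 3:1, output sits 15/3 = 5 dB above threshold.
GR = overshoot in − overshoot out = 15 − 5 = 10 dB.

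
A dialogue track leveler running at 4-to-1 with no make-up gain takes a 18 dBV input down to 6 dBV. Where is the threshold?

2 dBV

Gain reduction = 18 − 6 = 12 dB; output overshoot = GR / (R − 1) = 12 / 3 = 4 dB.
Threshold = output − output overshoot = 6 − 4 = 2 dBV.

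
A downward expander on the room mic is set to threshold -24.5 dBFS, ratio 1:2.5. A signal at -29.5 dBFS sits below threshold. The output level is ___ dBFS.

-37 dBFS

The input is 5 dB below the -24.5 dBFS threshold.
A 1:2.5 expander multiplies undershoot by 2.5: 5 × 2.5 = 12.5 dB below threshold.
Output = -24.5 − 12.5 = -37 dBFS.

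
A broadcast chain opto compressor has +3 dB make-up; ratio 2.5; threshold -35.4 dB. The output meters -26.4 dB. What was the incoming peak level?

Stripping the +3 dB make-up gives -29.4 dB at the gain stage.
That's 6 dB above the -35.4 dB threshold.
Undo the ratio: input overshoot = 6 × 2.5 = 15 dB, giving input = -20.4 dB.

-20.4 dB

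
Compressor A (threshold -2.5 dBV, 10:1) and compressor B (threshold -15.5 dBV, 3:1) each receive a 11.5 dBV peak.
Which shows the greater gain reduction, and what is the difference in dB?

B, by 5.4 dB

A: overshoot 14 dB → output overshoot 1.4 dB → GR 12.6 dB.
B: overshoot 27 dB → output overshoot 9 dB → GR 18 dB.
B applies 5.4 dB more gain reduction.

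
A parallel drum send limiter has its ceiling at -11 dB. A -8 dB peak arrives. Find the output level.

A brickwall limiter is an ∞:1 compressor: any input above the ceiling is clamped to -11 dB.

-11 dB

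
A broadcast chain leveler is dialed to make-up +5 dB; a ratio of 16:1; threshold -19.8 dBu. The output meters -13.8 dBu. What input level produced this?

-3.8 dBu

Stripping the +5 dB make-up gives -18.8 dBu at the gain stage.
Post-compression overshoot = -18.8 − (-19.8) = 1 dB.
Before 16:1 compression the overshoot was 1 × 16 = 16 dB, so input = -19.8 + 16 = -3.8 dBu.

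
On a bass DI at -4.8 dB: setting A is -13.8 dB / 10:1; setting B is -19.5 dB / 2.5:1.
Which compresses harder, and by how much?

A: GR = 9 − 9/10 = 8.1 dB.
B: GR = 14.7 − 14.7/2.5 = 8.82 dB.
B applies 0.72 dB more gain reduction.

B, by 0.72 dB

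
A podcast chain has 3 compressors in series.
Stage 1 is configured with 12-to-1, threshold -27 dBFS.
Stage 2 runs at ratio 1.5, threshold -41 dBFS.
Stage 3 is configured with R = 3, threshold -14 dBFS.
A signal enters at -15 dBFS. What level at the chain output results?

Stage 1: 12 dB above -27 dBFS, reduced 12:1 to 1 dB above → -26 dBFS.
Stage 2: overshoot 15 dB → 15/1.5 = 10 dB → -31 dBFS.
Stage 3: -31 dBFS ≤ -14 dBFS, so stage 3 doesn't engage; output -31 dBFS.

-31 dBFS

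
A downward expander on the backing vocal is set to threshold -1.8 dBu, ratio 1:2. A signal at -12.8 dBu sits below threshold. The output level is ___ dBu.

-23.8 dBu

The input is 11 dB below the -1.8 dBu threshold.
A 1:2 expander multiplies undershoot by 2: 11 × 2 = 22 dB below threshold.
Output = -1.8 − 22 = -23.8 dBu.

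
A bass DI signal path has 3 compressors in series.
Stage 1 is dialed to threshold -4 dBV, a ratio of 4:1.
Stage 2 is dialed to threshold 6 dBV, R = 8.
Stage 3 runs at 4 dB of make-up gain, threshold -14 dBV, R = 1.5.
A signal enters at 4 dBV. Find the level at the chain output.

Stage 1: 4 dBV is 8 dB over -4 dBV; at 4:1 that becomes 2 dB over, giving -2 dBV.
Stage 2: -2 dBV is at or below the 6 dBV threshold — no compression; output -2 dBV.
Stage 3: 12 dB above -14 dBV, reduced 1.5:1 to 8 dB above → -6 dBV; +4 dB make-up → -2 dBV.

-2 dBV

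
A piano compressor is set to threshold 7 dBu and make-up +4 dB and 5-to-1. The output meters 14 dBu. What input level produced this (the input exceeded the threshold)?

22 dBu

Stripping the +4 dB make-up gives 10 dBu at the gain stage.
Post-compression overshoot = 10 − 7 = 3 dB.
Undo the ratio: input overshoot = 3 × 5 = 15 dB, giving input = 22 dBu.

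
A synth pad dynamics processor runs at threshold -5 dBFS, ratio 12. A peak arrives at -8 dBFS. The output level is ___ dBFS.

-8 dBFS is 3 dB below the -5 dBFS threshold, so no gain reduction is applied.
Output = input = -8 dBFS.

-8 dBFS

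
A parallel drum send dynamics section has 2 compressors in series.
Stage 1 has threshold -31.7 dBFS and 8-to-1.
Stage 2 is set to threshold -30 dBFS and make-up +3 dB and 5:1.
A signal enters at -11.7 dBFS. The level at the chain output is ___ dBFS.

Stage 1: -11.7 dBFS is 20 dB over -31.7 dBFS; at 8:1 that becomes 2.5 dB over, giving -29.2 dBFS.
Stage 2: 0.8 dB above -30 dBFS, reduced 5:1 to 0.16 dB above → -29.84 dBFS; +3 dB make-up → -26.84 dBFS.

-26.84 dBFS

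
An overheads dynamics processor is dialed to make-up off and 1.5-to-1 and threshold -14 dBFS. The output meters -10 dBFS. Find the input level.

Post-compression overshoot = -10 − (-14) = 4 dB.
Before 1.5:1 compression the overshoot was 4 × 1.5 = 6 dB, so input = -14 + 6 = -8 dBFS.

-8 dBFS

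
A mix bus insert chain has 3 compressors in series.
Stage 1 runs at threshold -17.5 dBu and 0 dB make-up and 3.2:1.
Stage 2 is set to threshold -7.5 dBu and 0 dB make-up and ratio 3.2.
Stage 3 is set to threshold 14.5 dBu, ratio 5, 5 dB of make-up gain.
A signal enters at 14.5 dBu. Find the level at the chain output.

-2.5 dBu

Stage 1: 14.5 dBu is 32 dB over -17.5 dBu; at 3.2:1 that becomes 10 dB over, giving -7.5 dBu.
Stage 2: -7.5 dBu ≤ -7.5 dBu, so stage 2 doesn't engage; output -7.5 dBu.
Stage 3: below threshold (-7.5 ≤ 14.5); passes unchanged; make-up brings it to -2.5 dBu.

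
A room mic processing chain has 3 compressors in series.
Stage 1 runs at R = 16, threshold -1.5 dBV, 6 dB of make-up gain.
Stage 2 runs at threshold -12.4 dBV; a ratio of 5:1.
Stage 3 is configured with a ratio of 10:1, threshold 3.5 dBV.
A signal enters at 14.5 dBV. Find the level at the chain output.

Stage 1: overshoot 16 dB → 16/16 = 1 dB → -0.5 dBV; +6 dB make-up → 5.5 dBV.
Stage 2: 5.5 dBV is 17.9 dB over -12.4 dBV; at 5:1 that becomes 3.58 dB over, giving -8.82 dBV.
Stage 3: -8.82 dBV is at or below the 3.5 dBV threshold — no compression; output -8.82 dBV.

-8.82 dBV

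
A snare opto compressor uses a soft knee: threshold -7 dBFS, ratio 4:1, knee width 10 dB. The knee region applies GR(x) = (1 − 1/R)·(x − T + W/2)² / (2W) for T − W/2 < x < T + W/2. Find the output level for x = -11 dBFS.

-11.0375 dBFS

x − T + W/2 = -11 − (-7) + 5 = 1.
GR = (1 − 1/4) × 1² / 20 = 0.75 × 1 / 20 = 0.0375 dB.
Output = -11 − 0.0375 = -11.0375 dBFS.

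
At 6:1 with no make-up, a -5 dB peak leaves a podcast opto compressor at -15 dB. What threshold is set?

Input is 12 dB above T (since output overshoot × R = input overshoot: (-15 − T)·6 = -5 − T gives T = -17 dB).
Check: -17 + (-5 − (-17))/6 = -17 + 2 = -15 dB. ✓

-17 dB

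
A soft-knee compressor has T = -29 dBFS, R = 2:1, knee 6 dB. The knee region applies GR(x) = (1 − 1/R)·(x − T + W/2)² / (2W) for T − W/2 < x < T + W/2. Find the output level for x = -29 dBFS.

-29.375 dBFS

x − T + W/2 = -29 − (-29) + 3 = 3.
GR = (1 − 1/2) × 3² / 12 = 0.5 × 9 / 12 = 0.375 dB.
Output = -29 − 0.375 = -29.375 dBFS.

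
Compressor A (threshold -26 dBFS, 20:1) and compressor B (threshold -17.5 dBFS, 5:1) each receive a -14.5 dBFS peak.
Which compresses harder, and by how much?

A, by 8.525 dB

A: overshoot 11.5 dB → output overshoot 0.575 dB → GR 10.925 dB.
B: overshoot 3 dB → output overshoot 0.6 dB → GR 2.4 dB.
A reduces 8.525 dB more.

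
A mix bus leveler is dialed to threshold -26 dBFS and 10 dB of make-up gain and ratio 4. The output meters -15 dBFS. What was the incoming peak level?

Before make-up, the level was -15 − 10 = -25 dBFS.
That's 1 dB above the -26 dBFS threshold.
Before 4:1 compression the overshoot was 1 × 4 = 4 dB, so input = -26 + 4 = -22 dBFS.

-22 dBFS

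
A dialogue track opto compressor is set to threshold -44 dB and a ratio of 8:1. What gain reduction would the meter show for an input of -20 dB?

The signal is 24 dB above threshold.
At 8:1, output sits 24/8 = 3 dB above threshold.
So the signal is attenuated by 24 − 3 = 21 dB.

21 dB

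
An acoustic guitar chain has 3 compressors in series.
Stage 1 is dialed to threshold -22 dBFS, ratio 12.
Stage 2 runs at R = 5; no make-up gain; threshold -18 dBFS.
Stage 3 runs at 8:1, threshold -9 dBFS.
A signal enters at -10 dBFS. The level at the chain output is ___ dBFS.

-21 dBFS

Stage 1: overshoot 12 dB → 12/12 = 1 dB → -21 dBFS.
Stage 2: -21 dBFS ≤ -18 dBFS, so stage 2 doesn't engage; output -21 dBFS.
Stage 3: below threshold (-21 ≤ -9); passes unchanged; output -21 dBFS.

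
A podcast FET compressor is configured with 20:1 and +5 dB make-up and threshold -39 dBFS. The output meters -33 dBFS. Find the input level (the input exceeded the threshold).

-19 dBFS

Before make-up, the level was -33 − 5 = -38 dBFS.
That's 1 dB above the -39 dBFS threshold.
Undo the ratio: input overshoot = 1 × 20 = 20 dB, giving input = -19 dBFS.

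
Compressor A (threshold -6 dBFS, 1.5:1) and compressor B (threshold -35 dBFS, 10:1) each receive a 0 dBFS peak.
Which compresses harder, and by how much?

B, by 29.5 dB

A: overshoot 6 dB → output overshoot 4 dB → GR 2 dB.
B: overshoot 35 dB → output overshoot 3.5 dB → GR 31.5 dB.
B applies 29.5 dB more gain reduction.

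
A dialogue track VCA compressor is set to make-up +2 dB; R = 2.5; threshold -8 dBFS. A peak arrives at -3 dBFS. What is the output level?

-4 dBFS

The input is 5 dB above the -8 dBFS threshold.
The 5 dB excess becomes 2 dB after 2.5:1 reduction.
Output = -8 + 2 = -6 dBFS; make-up adds 2 dB, giving -4 dBFS.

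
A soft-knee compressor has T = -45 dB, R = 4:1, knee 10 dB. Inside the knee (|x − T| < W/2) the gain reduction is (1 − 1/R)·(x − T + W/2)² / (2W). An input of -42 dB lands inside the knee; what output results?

x − T + W/2 = -42 − (-45) + 5 = 8.
GR = (1 − 1/4) × 8² / 20 = 0.75 × 64 / 20 = 2.4 dB.
Output = -42 − 2.4 = -44.4 dB.

-44.4 dB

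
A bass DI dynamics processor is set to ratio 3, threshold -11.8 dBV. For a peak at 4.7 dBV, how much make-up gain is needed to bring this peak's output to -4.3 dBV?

Without make-up, output = threshold + overshoot/3 = -11.8 + 5.5 = -6.3 dBV.
Gap to target: 2 dB.

2 dB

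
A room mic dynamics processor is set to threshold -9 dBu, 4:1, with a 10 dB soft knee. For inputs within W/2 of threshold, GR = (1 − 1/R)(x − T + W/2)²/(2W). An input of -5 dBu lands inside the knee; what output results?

-8.0375 dBu

x − T + W/2 = -5 − (-9) + 5 = 9.
GR = (1 − 1/4) × 9² / 20 = 0.75 × 81 / 20 = 3.0375 dB.
Output = -5 − 3.0375 = -8.0375 dBu.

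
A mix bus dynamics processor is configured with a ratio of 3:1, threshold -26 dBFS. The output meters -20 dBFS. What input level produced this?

-8 dBFS

Post-compression overshoot = -20 − (-26) = 6 dB.
Before 3:1 compression the overshoot was 6 × 3 = 18 dB, so input = -26 + 18 = -8 dBFS.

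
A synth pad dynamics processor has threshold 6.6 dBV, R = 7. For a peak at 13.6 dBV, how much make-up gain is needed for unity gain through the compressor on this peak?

Without make-up, output = threshold + overshoot/7 = 6.6 + 1 = 7.6 dBV.
Gap to target: 6 dB.

6 dB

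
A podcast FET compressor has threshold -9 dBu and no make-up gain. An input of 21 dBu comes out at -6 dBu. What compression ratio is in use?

Input overshoot = 21 − (-9) = 30 dB; output overshoot = -6 − (-9) = 3 dB.
Ratio = 30 / 3 = 10.

10:1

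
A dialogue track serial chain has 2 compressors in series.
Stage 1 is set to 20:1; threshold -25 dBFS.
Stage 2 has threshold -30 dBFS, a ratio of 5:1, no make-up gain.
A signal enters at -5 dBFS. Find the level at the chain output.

Stage 1: 20 dB above -25 dBFS, reduced 20:1 to 1 dB above → -24 dBFS.
Stage 2: overshoot 6 dB → 6/5 = 1.2 dB → -28.8 dBFS.

-28.8 dBFS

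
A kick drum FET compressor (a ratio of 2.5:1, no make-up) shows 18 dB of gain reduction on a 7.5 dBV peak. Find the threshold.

-22.5 dBV

Gain reduction = 7.5 − (-10.5) = 18 dB; output overshoot = GR / (R − 1) = 18 / 1.5 = 12 dB.
Threshold = output − output overshoot = -10.5 − 12 = -22.5 dBV.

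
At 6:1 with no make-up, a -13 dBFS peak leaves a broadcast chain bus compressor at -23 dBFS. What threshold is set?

Let T be the threshold. Output overshoot = (input overshoot)/R, so -23 − T = (-13 − T)/6.
6·(-23 − T) = -13 − T → 5·T = -138 − (-13) = -125.
T = -125/5 = -25 dBFS.

-25 dBFS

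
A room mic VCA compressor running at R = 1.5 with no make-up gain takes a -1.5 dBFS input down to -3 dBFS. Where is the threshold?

-6 dBFS

Input is 4.5 dB above T (since output overshoot × R = input overshoot: (-3 − T)·1.5 = -1.5 − T gives T = -6 dBFS).
Check: -6 + (-1.5 − (-6))/1.5 = -6 + 3 = -3 dBFS. ✓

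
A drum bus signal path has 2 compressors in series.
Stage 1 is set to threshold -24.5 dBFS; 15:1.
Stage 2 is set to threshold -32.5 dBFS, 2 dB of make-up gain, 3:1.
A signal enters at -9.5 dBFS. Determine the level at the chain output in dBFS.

-27.5 dBFS

Stage 1: 15 dB above -24.5 dBFS, reduced 15:1 to 1 dB above → -23.5 dBFS.
Stage 2: -23.5 dBFS is 9 dB over -32.5 dBFS; at 3:1 that becomes 3 dB over, giving -29.5 dBFS; +2 dB make-up → -27.5 dBFS.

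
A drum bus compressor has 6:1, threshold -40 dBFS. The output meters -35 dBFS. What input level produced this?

Post-compression overshoot = -35 − (-40) = 5 dB.
Before 6:1 compression the overshoot was 5 × 6 = 30 dB, so input = -40 + 30 = -10 dBFS.

-10 dBFS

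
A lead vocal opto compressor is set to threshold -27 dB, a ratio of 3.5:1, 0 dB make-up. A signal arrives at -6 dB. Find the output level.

-6 dB sits 21 dB over threshold.
3.5:1 compression reduces that to 21/3.5 = 6 dB over.
So the level is -27 + 6 = -21 dB.

-21 dB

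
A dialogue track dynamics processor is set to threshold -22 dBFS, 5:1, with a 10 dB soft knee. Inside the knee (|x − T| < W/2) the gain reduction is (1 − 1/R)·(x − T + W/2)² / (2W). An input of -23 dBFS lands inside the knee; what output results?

-23.64 dBFS

x − T + W/2 = -23 − (-22) + 5 = 4.
GR = (1 − 1/5) × 4² / 20 = 0.8 × 16 / 20 = 0.64 dB.
Output = -23 − 0.64 = -23.64 dBFS.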